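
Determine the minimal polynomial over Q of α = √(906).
m_α(x) = x^2 - 906

α satisfies α^2 - 906 = 0, so x^2 - 906 annihilates α. Since d = 906 is squarefree and ≠ 1, it is not a perfect square in Q, so x^2 - 906 has no rational root and is therefore irreducible over Q (a degree-2 polynomial over a field is irreducible iff it has no root). Hence m_α(x) = x^2 - 906.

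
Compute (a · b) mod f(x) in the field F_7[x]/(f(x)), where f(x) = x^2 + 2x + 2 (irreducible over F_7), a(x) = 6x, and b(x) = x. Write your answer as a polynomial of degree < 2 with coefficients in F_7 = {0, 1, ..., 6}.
a · b ≡ 2x + 2 (mod f(x))

Multiply in F_7[x]: a(x)·b(x) = (6x)·(x) = 6x^2. This has degree ≥ 2, so divide by f(x) over F_7: 6x^2 = (6)·(x^2 + 2x + 2) + (2x + 2). Hence a·b ≡ 2x + 2 (mod f). (F_7[x]/(f) is a field with 7^2 = 49 elements since f is irreducible of degree 2.)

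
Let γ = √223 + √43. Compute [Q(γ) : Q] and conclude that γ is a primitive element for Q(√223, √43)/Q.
[Q(γ) : Q] = 4 (equivalently, Q(γ) = Q(√223, √43))

Obviously Q(γ) ⊆ Q(√223, √43), and [Q(√223, √43):Q] = 4 (since 223, 43 are distinct squarefree integers > 1 with 9589 not a perfect square). To show equality we compute the minimal polynomial of γ. From γ = √223 + √43: γ^2 = 223 + 2√(9589) + 43 = 266 + 2√(9589), so γ^2 - 266 = 2√(9589); squaring, (γ^2 - 266)^2 = 4·9589, i.e. γ^4 - 532γ^2 + 70756 - 38356 = 0, i.e. γ^4 - 532γ^2 + 32400 = 0. So γ is a root of x^4 - 532x^2 + 32400. This polynomial is irreducible over Q: it has no rational root (each ±√223 ± √43 is irrational), and any factorization into two quadratics over Q would force √(9589) ∈ Q (pairing opposite roots) or √223, √43 ∈ Q (other pairings), all impossible. Hence [Q(γ):Q] = 4 = [Q(√223, √43):Q], so Q(γ) = Q(√223, √43).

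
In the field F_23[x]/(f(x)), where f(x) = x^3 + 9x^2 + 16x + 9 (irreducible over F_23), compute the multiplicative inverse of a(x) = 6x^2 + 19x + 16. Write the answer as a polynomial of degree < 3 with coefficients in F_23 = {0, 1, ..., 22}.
a(x)^(-1) ≡ 11x^2 + 10x + 7 (mod f(x))

Since f is irreducible over F_23, F_23[x]/(f) is a field and a(x) ≠ 0 has an inverse. Apply the extended Euclidean algorithm to f(x) and a(x) in F_23[x]: f(x) = (4x + 8)·a(x) + (7x + 19);  a(x) = (14x + 14)·(7x + 19) + (3). The last nonzero remainder is the constant 3 = gcd(f, a) in F_23. Back-substituting through the division chain expresses 3 = s(x)·a(x) + t(x)·f(x) with s(x) ≡ 10x^2 + 7x + 21 (mod f), so (10x^2 + 7x + 21)·a(x) ≡ 3 (mod f). Multiplying by 3^(-1) ≡ 8 in F_23 gives a(x)^(-1) ≡ 8·(10x^2 + 7x + 21) ≡ 11x^2 + 10x + 7 (mod f). Check: (6x^2 + 19x + 16)·(11x^2 + 10x + 7) = 20x^4 + 16x^3 + 17x^2 + 17x + 20 ≡ 1 (mod x^3 + 9x^2 + 16x + 9).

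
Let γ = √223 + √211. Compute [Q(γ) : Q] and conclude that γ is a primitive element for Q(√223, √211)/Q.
[Q(γ) : Q] = 4 (equivalently, Q(γ) = Q(√223, √211))

Obviously Q(γ) ⊆ Q(√223, √211), and [Q(√223, √211):Q] = 4 (since 223, 211 are distinct squarefree integers > 1 with 47053 not a perfect square). To show equality we compute the minimal polynomial of γ. From γ = √223 + √211: γ^2 = 223 + 2√(47053) + 211 = 434 + 2√(47053), so γ^2 - 434 = 2√(47053); squaring, (γ^2 - 434)^2 = 4·47053, i.e. γ^4 - 868γ^2 + 188356 - 188212 = 0, i.e. γ^4 - 868γ^2 + 144 = 0. So γ is a root of x^4 - 868x^2 + 144. This polynomial is irreducible over Q: it has no rational root (each ±√223 ± √211 is irrational), and any factorization into two quadratics over Q would force √(47053) ∈ Q (pairing opposite roots) or √223, √211 ∈ Q (other pairings), all impossible. Hence [Q(γ):Q] = 4 = [Q(√223, √211):Q], so Q(γ) = Q(√223, √211).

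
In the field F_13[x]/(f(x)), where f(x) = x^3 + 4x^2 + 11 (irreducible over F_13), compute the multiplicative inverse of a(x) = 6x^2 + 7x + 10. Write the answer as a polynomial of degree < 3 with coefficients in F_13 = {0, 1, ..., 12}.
a(x)^(-1) ≡ 6x^2 + x + 5 (mod f(x))

Since f is irreducible over F_13, F_13[x]/(f) is a field and a(x) ≠ 0 has an inverse. Apply the extended Euclidean algorithm to f(x) and a(x) in F_13[x]: f(x) = (11x + 3)·a(x) + (12x + 7);  a(x) = (7x + 3)·(12x + 7) + (2). The last nonzero remainder is the constant 2 = gcd(f, a) in F_13. Back-substituting through the division chain expresses 2 = s(x)·a(x) + t(x)·f(x) with s(x) ≡ 12x^2 + 2x + 10 (mod f), so (12x^2 + 2x + 10)·a(x) ≡ 2 (mod f). Multiplying by 2^(-1) ≡ 7 in F_13 gives a(x)^(-1) ≡ 7·(12x^2 + 2x + 10) ≡ 6x^2 + x + 5 (mod f). Check: (6x^2 + 7x + 10)·(6x^2 + x + 5) = 10x^4 + 9x^3 + 6x^2 + 6x + 11 ≡ 1 (mod x^3 + 4x^2 + 11).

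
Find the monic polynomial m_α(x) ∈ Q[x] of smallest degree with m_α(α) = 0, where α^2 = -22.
m_α(x) = x^2 + 22

α satisfies α^2 + 22 = 0, so x^2 + 22 annihilates α. Since d = -22 is squarefree and ≠ 1, it is not a perfect square in Q, so x^2 + 22 has no rational root and is therefore irreducible over Q (a degree-2 polynomial over a field is irreducible iff it has no root). Hence m_α(x) = x^2 + 22.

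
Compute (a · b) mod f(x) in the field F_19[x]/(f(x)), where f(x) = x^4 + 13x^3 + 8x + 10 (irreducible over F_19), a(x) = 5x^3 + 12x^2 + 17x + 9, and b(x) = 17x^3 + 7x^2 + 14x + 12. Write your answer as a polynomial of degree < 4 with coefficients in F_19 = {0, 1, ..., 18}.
a · b ≡ 11x^3 + 6x^2 + 8x + 5 (mod f(x))

Multiply in F_19[x]: a(x)·b(x) = (5x^3 + 12x^2 + 17x + 9)·(17x^3 + 7x^2 + 14x + 12) = 9x^6 + 11x^5 + 6x^4 + 6x^3 + 8x^2 + 7x + 13. This has degree ≥ 4, so divide by f(x) over F_19: 9x^6 + 11x^5 + 6x^4 + 6x^3 + 8x^2 + 7x + 13 = (9x^2 + 8x + 16)·(x^4 + 13x^3 + 8x + 10) + (11x^3 + 6x^2 + 8x + 5). Hence a·b ≡ 11x^3 + 6x^2 + 8x + 5 (mod f). (F_19[x]/(f) is a field with 19^4 = 130321 elements since f is irreducible of degree 4.)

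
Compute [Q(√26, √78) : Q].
[Q(√26, √78) : Q] = 4

[Q(√26):Q] = 2 (min poly x^2 - 26, irreducible since 26 is squarefree > 1). For the top step, suppose √78 ∈ Q(√26), say √78 = c + d√26 with c, d ∈ Q. Squaring: 78 = c^2 + 26d^2 + 2cd√26. Since √26 ∉ Q this forces 2cd = 0. If d = 0 then √78 = c ∈ Q, contradicting 78 squarefree > 1. If c = 0 then 78 = 26d^2, so 26·78 = (26d)^2 is a perfect square in Q — but 26·78 = 2028 is not a perfect square (since 26 and 78 are distinct squarefree integers). Contradiction. Hence √78 ∉ Q(√26), so x^2 - 78 stays irreducible over Q(√26) and [Q(√26, √78) : Q(√26)] = 2. By the tower law, [Q(√26, √78) : Q] = 2 · 2 = 4.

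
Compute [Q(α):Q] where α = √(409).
[Q(α):Q] = 2

[Q(α):Q] equals the degree of the minimal polynomial of α. Here α^2 = 409 and x^2 - 409 is irreducible (d = 409 is squarefree, ≠ 1, hence not a square), so deg(m_α) = 2. Thus [Q(α):Q] = 2.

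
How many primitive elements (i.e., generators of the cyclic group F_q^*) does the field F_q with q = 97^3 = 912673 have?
There are φ(912672) = 304128 primitive elements

F_q^* is cyclic of order q - 1 = 912672. A cyclic group of order m has exactly φ(m) generators. Here m = 912672 = 2^5 · 3^2 · 3169, so the number of primitive elements is φ(912672) = 304128.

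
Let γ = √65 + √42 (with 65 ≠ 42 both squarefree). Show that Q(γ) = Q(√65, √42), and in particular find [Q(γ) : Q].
[Q(γ) : Q] = 4 (equivalently, Q(γ) = Q(√65, √42))

Obviously Q(γ) ⊆ Q(√65, √42), and [Q(√65, √42):Q] = 4 (since 65, 42 are distinct squarefree integers > 1 with 2730 not a perfect square). To show equality we compute the minimal polynomial of γ. From γ = √65 + √42: γ^2 = 65 + 2√(2730) + 42 = 107 + 2√(2730), so γ^2 - 107 = 2√(2730); squaring, (γ^2 - 107)^2 = 4·2730, i.e. γ^4 - 214γ^2 + 11449 - 10920 = 0, i.e. γ^4 - 214γ^2 + 529 = 0. So γ is a root of x^4 - 214x^2 + 529. This polynomial is irreducible over Q: it has no rational root (each ±√65 ± √42 is irrational), and any factorization into two quadratics over Q would force √(2730) ∈ Q (pairing opposite roots) or √65, √42 ∈ Q (other pairings), all impossible. Hence [Q(γ):Q] = 4 = [Q(√65, √42):Q], so Q(γ) = Q(√65, √42).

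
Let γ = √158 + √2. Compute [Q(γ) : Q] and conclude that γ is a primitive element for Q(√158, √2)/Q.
[Q(γ) : Q] = 4 (equivalently, Q(γ) = Q(√158, √2))

Obviously Q(γ) ⊆ Q(√158, √2), and [Q(√158, √2):Q] = 4 (since 158, 2 are distinct squarefree integers > 1 with 316 not a perfect square). To show equality we compute the minimal polynomial of γ. From γ = √158 + √2: γ^2 = 158 + 2√(316) + 2 = 160 + 2√(316), so γ^2 - 160 = 2√(316); squaring, (γ^2 - 160)^2 = 4·316, i.e. γ^4 - 320γ^2 + 25600 - 1264 = 0, i.e. γ^4 - 320γ^2 + 24336 = 0. So γ is a root of x^4 - 320x^2 + 24336. This polynomial is irreducible over Q: it has no rational root (each ±√158 ± √2 is irrational), and any factorization into two quadratics over Q would force √(316) ∈ Q (pairing opposite roots) or √158, √2 ∈ Q (other pairings), all impossible. Hence [Q(γ):Q] = 4 = [Q(√158, √2):Q], so Q(γ) = Q(√158, √2).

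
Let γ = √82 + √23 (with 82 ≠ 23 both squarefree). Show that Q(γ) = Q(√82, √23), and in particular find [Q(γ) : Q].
[Q(γ) : Q] = 4 (equivalently, Q(γ) = Q(√82, √23))

Obviously Q(γ) ⊆ Q(√82, √23), and [Q(√82, √23):Q] = 4 (since 82, 23 are distinct squarefree integers > 1 with 1886 not a perfect square). To show equality we compute the minimal polynomial of γ. From γ = √82 + √23: γ^2 = 82 + 2√(1886) + 23 = 105 + 2√(1886), so γ^2 - 105 = 2√(1886); squaring, (γ^2 - 105)^2 = 4·1886, i.e. γ^4 - 210γ^2 + 11025 - 7544 = 0, i.e. γ^4 - 210γ^2 + 3481 = 0. So γ is a root of x^4 - 210x^2 + 3481. This polynomial is irreducible over Q: it has no rational root (each ±√82 ± √23 is irrational), and any factorization into two quadratics over Q would force √(1886) ∈ Q (pairing opposite roots) or √82, √23 ∈ Q (other pairings), all impossible. Hence [Q(γ):Q] = 4 = [Q(√82, √23):Q], so Q(γ) = Q(√82, √23).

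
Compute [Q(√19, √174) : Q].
[Q(√19, √174) : Q] = 4

[Q(√19):Q] = 2 (min poly x^2 - 19, irreducible since 19 is squarefree > 1). For the top step, suppose √174 ∈ Q(√19), say √174 = c + d√19 with c, d ∈ Q. Squaring: 174 = c^2 + 19d^2 + 2cd√19. Since √19 ∉ Q this forces 2cd = 0. If d = 0 then √174 = c ∈ Q, contradicting 174 squarefree > 1. If c = 0 then 174 = 19d^2, so 19·174 = (19d)^2 is a perfect square in Q — but 19·174 = 3306 is not a perfect square (since 19 and 174 are distinct squarefree integers). Contradiction. Hence √174 ∉ Q(√19), so x^2 - 174 stays irreducible over Q(√19) and [Q(√19, √174) : Q(√19)] = 2. By the tower law, [Q(√19, √174) : Q] = 2 · 2 = 4.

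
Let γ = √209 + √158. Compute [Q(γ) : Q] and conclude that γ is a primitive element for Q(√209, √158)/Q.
[Q(γ) : Q] = 4 (equivalently, Q(γ) = Q(√209, √158))

Obviously Q(γ) ⊆ Q(√209, √158), and [Q(√209, √158):Q] = 4 (since 209, 158 are distinct squarefree integers > 1 with 33022 not a perfect square). To show equality we compute the minimal polynomial of γ. From γ = √209 + √158: γ^2 = 209 + 2√(33022) + 158 = 367 + 2√(33022), so γ^2 - 367 = 2√(33022); squaring, (γ^2 - 367)^2 = 4·33022, i.e. γ^4 - 734γ^2 + 134689 - 132088 = 0, i.e. γ^4 - 734γ^2 + 2601 = 0. So γ is a root of x^4 - 734x^2 + 2601. This polynomial is irreducible over Q: it has no rational root (each ±√209 ± √158 is irrational), and any factorization into two quadratics over Q would force √(33022) ∈ Q (pairing opposite roots) or √209, √158 ∈ Q (other pairings), all impossible. Hence [Q(γ):Q] = 4 = [Q(√209, √158):Q], so Q(γ) = Q(√209, √158).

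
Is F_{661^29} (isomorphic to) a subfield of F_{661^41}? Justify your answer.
No: F_{661^29} is not a subfield of F_{661^41}

F_{p^m} embeds in F_{p^n} iff m | n. Here 29 ∤ 41 (since 41 = 1·29 + 12 with remainder 12 ≠ 0), so F_{661^29} is not a subfield of F_{661^41}. Equivalently: if it were, the tower law would give 29 = [F_{661^29}:F_661] dividing [F_{661^41}:F_661] = 41, contradiction.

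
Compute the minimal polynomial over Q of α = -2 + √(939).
m_α(x) = x^2 + 4x - 935

From α + 2 = √(939), squaring gives (α + 2)^2 = 939, i.e. α^2 + 4α + 4 = 939, so α^2 + 4α - 935 = 0. The discriminant of x^2 + 4x - 935 is (4)^2 - 4·(-935) = 16 + 3740 = 3756, and 4·(939) is not a perfect square in Q since 939 is squarefree and ≠ 1. Hence x^2 + 4x - 935 is irreducible over Q and is the minimal polynomial of α.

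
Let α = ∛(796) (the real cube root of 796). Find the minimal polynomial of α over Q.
m_α(x) = x^3 - 796

α satisfies α^3 = 796, so x^3 - 796 annihilates α. By the rational root test, a rational root p/q (in lowest terms) of x^3 - 796 would satisfy p^3 = 796 q^3, forcing q = 1 and p^3 = 796; but 796 is not a perfect cube, contradiction. A monic cubic over Q with no rational root is irreducible (any nontrivial factorization would include a linear factor). Hence x^3 - 796 is the minimal polynomial of α, and in particular [Q(α):Q] = 3.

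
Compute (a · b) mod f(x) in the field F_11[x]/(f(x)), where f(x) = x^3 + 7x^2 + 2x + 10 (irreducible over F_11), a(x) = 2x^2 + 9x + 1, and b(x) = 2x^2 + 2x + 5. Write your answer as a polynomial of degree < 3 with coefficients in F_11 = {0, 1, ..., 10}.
a · b ≡ 9x^2 + 8x + 10 (mod f(x))

Multiply in F_11[x]: a(x)·b(x) = (2x^2 + 9x + 1)·(2x^2 + 2x + 5) = 4x^4 + 8x^2 + 3x + 5. This has degree ≥ 3, so divide by f(x) over F_11: 4x^4 + 8x^2 + 3x + 5 = (4x + 5)·(x^3 + 7x^2 + 2x + 10) + (9x^2 + 8x + 10). Hence a·b ≡ 9x^2 + 8x + 10 (mod f). (F_11[x]/(f) is a field with 11^3 = 1331 elements since f is irreducible of degree 3.)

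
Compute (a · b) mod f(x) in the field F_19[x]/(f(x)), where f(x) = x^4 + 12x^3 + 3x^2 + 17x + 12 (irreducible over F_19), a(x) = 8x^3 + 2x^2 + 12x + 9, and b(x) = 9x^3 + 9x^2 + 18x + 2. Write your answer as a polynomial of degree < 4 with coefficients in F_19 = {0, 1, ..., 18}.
a · b ≡ 5x^3 + 16x^2 + 14 (mod f(x))

Multiply in F_19[x]: a(x)·b(x) = (8x^3 + 2x^2 + 12x + 9)·(9x^3 + 9x^2 + 18x + 2) = 15x^6 + 14x^5 + 4x^4 + 13x^3 + 16x^2 + 15x + 18. This has degree ≥ 4, so divide by f(x) over F_19: 15x^6 + 14x^5 + 4x^4 + 13x^3 + 16x^2 + 15x + 18 = (15x^2 + 5x + 13)·(x^4 + 12x^3 + 3x^2 + 17x + 12) + (5x^3 + 16x^2 + 14). Hence a·b ≡ 5x^3 + 16x^2 + 14 (mod f). (F_19[x]/(f) is a field with 19^4 = 130321 elements since f is irreducible of degree 4.)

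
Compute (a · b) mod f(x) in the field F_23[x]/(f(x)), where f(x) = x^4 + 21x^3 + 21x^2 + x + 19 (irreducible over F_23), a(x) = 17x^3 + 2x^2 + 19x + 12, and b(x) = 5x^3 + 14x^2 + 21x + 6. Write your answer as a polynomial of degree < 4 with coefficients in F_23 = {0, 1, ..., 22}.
a · b ≡ 7x^3 + 13 (mod f(x))

Multiply in F_23[x]: a(x)·b(x) = (17x^3 + 2x^2 + 19x + 12)·(5x^3 + 14x^2 + 21x + 6) = 16x^6 + 18x^5 + 20x^4 + 10x^3 + 4x^2 + 21x + 3. This has degree ≥ 4, so divide by f(x) over F_23: 16x^6 + 18x^5 + 20x^4 + 10x^3 + 4x^2 + 21x + 3 = (16x^2 + 4x + 14)·(x^4 + 21x^3 + 21x^2 + x + 19) + (7x^3 + 13). Hence a·b ≡ 7x^3 + 13 (mod f). (F_23[x]/(f) is a field with 23^4 = 279841 elements since f is irreducible of degree 4.)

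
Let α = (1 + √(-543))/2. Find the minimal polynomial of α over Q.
m_α(x) = x^2 - x + 136

From 2α - 1 = √(-543), squaring gives (2α - 1)^2 = -543, i.e. 4α^2 - 4α + 1 = -543, so α^2 - α + (1 + 543)/4 = 0. Since -543 ≡ 1 (mod 4), (1 + 543)/4 = 136 ∈ Z. The polynomial x^2 - x + 136 has discriminant 1 - 4·(136) = -543, which is not a perfect square in Q (d = -543 is squarefree and ≠ 1), so x^2 - x + 136 is irreducible over Q. It is the minimal polynomial of α.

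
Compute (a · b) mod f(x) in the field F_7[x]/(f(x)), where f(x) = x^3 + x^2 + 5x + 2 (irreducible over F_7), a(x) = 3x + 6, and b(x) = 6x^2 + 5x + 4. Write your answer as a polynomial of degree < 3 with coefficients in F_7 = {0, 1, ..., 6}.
a · b ≡ 5x^2 + x + 2 (mod f(x))

Multiply in F_7[x]: a(x)·b(x) = (3x + 6)·(6x^2 + 5x + 4) = 4x^3 + 2x^2 + 3. This has degree ≥ 3, so divide by f(x) over F_7: 4x^3 + 2x^2 + 3 = (4)·(x^3 + x^2 + 5x + 2) + (5x^2 + x + 2). Hence a·b ≡ 5x^2 + x + 2 (mod f). (F_7[x]/(f) is a field with 7^3 = 343 elements since f is irreducible of degree 3.)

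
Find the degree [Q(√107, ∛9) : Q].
[Q(√107, ∛9) : Q] = 6

Let L = Q(√107, ∛9). Since Q(√107) ⊂ L and [Q(√107):Q] = 2, the tower law gives 2 | [L:Q]. Likewise Q(∛9) ⊂ L with [Q(∛9):Q] = 3 (because 9 is not a perfect cube), so 3 | [L:Q]. As gcd(2,3) = 1, [L:Q] is divisible by 6. Conversely L is generated over Q by √107 and ∛9, so [L:Q] ≤ 2·3 = 6. Therefore [Q(√107, ∛9) : Q] = 6.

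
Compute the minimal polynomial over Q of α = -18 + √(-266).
m_α(x) = x^2 + 36x + 590

From α + 18 = √(-266), squaring gives (α + 18)^2 = -266, i.e. α^2 + 36α + 324 = -266, so α^2 + 36α + 590 = 0. The discriminant of x^2 + 36x + 590 is (36)^2 - 4·(590) = 1296 - 2360 = -1064, and 4·(-266) is not a perfect square in Q since -266 is squarefree and ≠ 1. Hence x^2 + 36x + 590 is irreducible over Q and is the minimal polynomial of α.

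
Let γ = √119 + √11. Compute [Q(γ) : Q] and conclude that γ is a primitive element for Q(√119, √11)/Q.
[Q(γ) : Q] = 4 (equivalently, Q(γ) = Q(√119, √11))

Obviously Q(γ) ⊆ Q(√119, √11), and [Q(√119, √11):Q] = 4 (since 119, 11 are distinct squarefree integers > 1 with 1309 not a perfect square). To show equality we compute the minimal polynomial of γ. From γ = √119 + √11: γ^2 = 119 + 2√(1309) + 11 = 130 + 2√(1309), so γ^2 - 130 = 2√(1309); squaring, (γ^2 - 130)^2 = 4·1309, i.e. γ^4 - 260γ^2 + 16900 - 5236 = 0, i.e. γ^4 - 260γ^2 + 11664 = 0. So γ is a root of x^4 - 260x^2 + 11664. This polynomial is irreducible over Q: it has no rational root (each ±√119 ± √11 is irrational), and any factorization into two quadratics over Q would force √(1309) ∈ Q (pairing opposite roots) or √119, √11 ∈ Q (other pairings), all impossible. Hence [Q(γ):Q] = 4 = [Q(√119, √11):Q], so Q(γ) = Q(√119, √11).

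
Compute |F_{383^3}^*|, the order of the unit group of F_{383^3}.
|F_{383^3}^*| = 56181886

F_{383^3} has 383^3 = 56181887 elements; its multiplicative group consists of all nonzero elements, so |F_{383^3}^*| = 56181887 - 1 = 56181886. (It is cyclic since any finite subgroup of the multiplicative group of a field is cyclic.)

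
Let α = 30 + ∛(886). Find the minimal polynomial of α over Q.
m_α(x) = x^3 - 90x^2 + 2700x - 27886

Set β = α - 30 = ∛(886), so β^3 = 886. Then (α - 30)^3 - 886 = 0, i.e. α is a root of g(x) = (x - 30)^3 - 886 = x^3 - 90x^2 + 2700x - 27886. Since g(x) = h(x - 30) where h(x) = x^3 - 886, and h is irreducible over Q (because 886 is not a perfect cube, so h has no rational root, and a monic cubic with no rational root is irreducible), g is also irreducible (irreducibility is preserved under the substitution x → x - 30). Hence m_α(x) = x^3 - 90x^2 + 2700x - 27886.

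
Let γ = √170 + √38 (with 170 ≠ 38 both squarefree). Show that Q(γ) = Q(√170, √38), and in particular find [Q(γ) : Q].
[Q(γ) : Q] = 4 (equivalently, Q(γ) = Q(√170, √38))

Obviously Q(γ) ⊆ Q(√170, √38), and [Q(√170, √38):Q] = 4 (since 170, 38 are distinct squarefree integers > 1 with 6460 not a perfect square). To show equality we compute the minimal polynomial of γ. From γ = √170 + √38: γ^2 = 170 + 2√(6460) + 38 = 208 + 2√(6460), so γ^2 - 208 = 2√(6460); squaring, (γ^2 - 208)^2 = 4·6460, i.e. γ^4 - 416γ^2 + 43264 - 25840 = 0, i.e. γ^4 - 416γ^2 + 17424 = 0. So γ is a root of x^4 - 416x^2 + 17424. This polynomial is irreducible over Q: it has no rational root (each ±√170 ± √38 is irrational), and any factorization into two quadratics over Q would force √(6460) ∈ Q (pairing opposite roots) or √170, √38 ∈ Q (other pairings), all impossible. Hence [Q(γ):Q] = 4 = [Q(√170, √38):Q], so Q(γ) = Q(√170, √38).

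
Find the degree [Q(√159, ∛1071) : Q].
[Q(√159, ∛1071) : Q] = 6

Let L = Q(√159, ∛1071). Since Q(√159) ⊂ L and [Q(√159):Q] = 2, the tower law gives 2 | [L:Q]. Likewise Q(∛1071) ⊂ L with [Q(∛1071):Q] = 3 (because 1071 is not a perfect cube), so 3 | [L:Q]. As gcd(2,3) = 1, [L:Q] is divisible by 6. Conversely L is generated over Q by √159 and ∛1071, so [L:Q] ≤ 2·3 = 6. Therefore [Q(√159, ∛1071) : Q] = 6.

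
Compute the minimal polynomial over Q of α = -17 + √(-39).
m_α(x) = x^2 + 34x + 328

From α + 17 = √(-39), squaring gives (α + 17)^2 = -39, i.e. α^2 + 34α + 289 = -39, so α^2 + 34α + 328 = 0. The discriminant of x^2 + 34x + 328 is (34)^2 - 4·(328) = 1156 - 1312 = -156, and 4·(-39) is not a perfect square in Q since -39 is squarefree and ≠ 1. Hence x^2 + 34x + 328 is irreducible over Q and is the minimal polynomial of α.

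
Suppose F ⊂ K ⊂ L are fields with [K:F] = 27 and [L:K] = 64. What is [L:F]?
[L:F] = 1728

The tower law says that for any tower of field extensions F ⊂ K ⊂ L with finite degrees, [L:F] = [L:K] · [K:F]. Here this gives [L:F] = 64 · 27 = 1728.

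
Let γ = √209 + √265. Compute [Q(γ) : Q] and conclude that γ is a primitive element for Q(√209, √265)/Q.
[Q(γ) : Q] = 4 (equivalently, Q(γ) = Q(√209, √265))

Obviously Q(γ) ⊆ Q(√209, √265), and [Q(√209, √265):Q] = 4 (since 209, 265 are distinct squarefree integers > 1 with 55385 not a perfect square). To show equality we compute the minimal polynomial of γ. From γ = √209 + √265: γ^2 = 209 + 2√(55385) + 265 = 474 + 2√(55385), so γ^2 - 474 = 2√(55385); squaring, (γ^2 - 474)^2 = 4·55385, i.e. γ^4 - 948γ^2 + 224676 - 221540 = 0, i.e. γ^4 - 948γ^2 + 3136 = 0. So γ is a root of x^4 - 948x^2 + 3136. This polynomial is irreducible over Q: it has no rational root (each ±√209 ± √265 is irrational), and any factorization into two quadratics over Q would force √(55385) ∈ Q (pairing opposite roots) or √209, √265 ∈ Q (other pairings), all impossible. Hence [Q(γ):Q] = 4 = [Q(√209, √265):Q], so Q(γ) = Q(√209, √265).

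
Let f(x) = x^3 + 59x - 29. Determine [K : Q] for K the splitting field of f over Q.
[K : Q] = 6

By the rational root test, any rational root of the monic integer polynomial f(x) = x^3 + 59x - 29 must be an integer dividing the constant term -29, i.e. one of ±{1, 29}. Evaluating: f(1) = 31, f(-1) = -89, f(29) = 26071, f(-29) = -26129; none is 0, so f has no rational root and is therefore irreducible over Q (a cubic with no linear factor over a field is irreducible). For an irreducible cubic, the Galois group is A_3 or S_3 according as the discriminant disc(f) = -4a^3 - 27b^2 = -4·(59)^3 - 27·(-29)^2 = -844223 is or is not a square in Q. Here disc(f) = -844223 is not a perfect square in Q, so the Galois group of f over Q is not contained in A_3 and must be all of S_3. The splitting field has degree |S_3| = 6 over Q, so [K : Q] = 6.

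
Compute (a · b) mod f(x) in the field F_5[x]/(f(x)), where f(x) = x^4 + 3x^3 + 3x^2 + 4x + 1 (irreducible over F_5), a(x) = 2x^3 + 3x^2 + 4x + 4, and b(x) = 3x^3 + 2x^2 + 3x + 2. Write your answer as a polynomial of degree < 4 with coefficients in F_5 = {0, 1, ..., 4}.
a · b ≡ x^3 + 2x^2 + x + 2 (mod f(x))

Multiply in F_5[x]: a(x)·b(x) = (2x^3 + 3x^2 + 4x + 4)·(3x^3 + 2x^2 + 3x + 2) = x^6 + 3x^5 + 4x^4 + 3x^3 + x^2 + 3. This has degree ≥ 4, so divide by f(x) over F_5: x^6 + 3x^5 + 4x^4 + 3x^3 + x^2 + 3 = (x^2 + 1)·(x^4 + 3x^3 + 3x^2 + 4x + 1) + (x^3 + 2x^2 + x + 2). Hence a·b ≡ x^3 + 2x^2 + x + 2 (mod f). (F_5[x]/(f) is a field with 5^4 = 625 elements since f is irreducible of degree 4.)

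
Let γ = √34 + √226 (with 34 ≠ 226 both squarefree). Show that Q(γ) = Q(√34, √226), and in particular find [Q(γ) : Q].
[Q(γ) : Q] = 4 (equivalently, Q(γ) = Q(√34, √226))

Obviously Q(γ) ⊆ Q(√34, √226), and [Q(√34, √226):Q] = 4 (since 34, 226 are distinct squarefree integers > 1 with 7684 not a perfect square). To show equality we compute the minimal polynomial of γ. From γ = √34 + √226: γ^2 = 34 + 2√(7684) + 226 = 260 + 2√(7684), so γ^2 - 260 = 2√(7684); squaring, (γ^2 - 260)^2 = 4·7684, i.e. γ^4 - 520γ^2 + 67600 - 30736 = 0, i.e. γ^4 - 520γ^2 + 36864 = 0. So γ is a root of x^4 - 520x^2 + 36864. This polynomial is irreducible over Q: it has no rational root (each ±√34 ± √226 is irrational), and any factorization into two quadratics over Q would force √(7684) ∈ Q (pairing opposite roots) or √34, √226 ∈ Q (other pairings), all impossible. Hence [Q(γ):Q] = 4 = [Q(√34, √226):Q], so Q(γ) = Q(√34, √226).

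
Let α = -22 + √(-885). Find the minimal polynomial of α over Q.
m_α(x) = x^2 + 44x + 1369

From α + 22 = √(-885), squaring gives (α + 22)^2 = -885, i.e. α^2 + 44α + 484 = -885, so α^2 + 44α + 1369 = 0. The discriminant of x^2 + 44x + 1369 is (44)^2 - 4·(1369) = 1936 - 5476 = -3540, and 4·(-885) is not a perfect square in Q since -885 is squarefree and ≠ 1. Hence x^2 + 44x + 1369 is irreducible over Q and is the minimal polynomial of α.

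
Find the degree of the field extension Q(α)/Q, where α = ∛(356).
[Q(α):Q] = 3

The minimal polynomial of α is x^3 - 356, irreducible over Q since 356 is not a perfect cube (so x^3 - 356 has no rational root). Hence [Q(α):Q] = deg(m_α) = 3.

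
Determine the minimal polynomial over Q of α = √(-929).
m_α(x) = x^2 + 929

α satisfies α^2 + 929 = 0, so x^2 + 929 annihilates α. Since d = -929 is squarefree and ≠ 1, it is not a perfect square in Q, so x^2 + 929 has no rational root and is therefore irreducible over Q (a degree-2 polynomial over a field is irreducible iff it has no root). Hence m_α(x) = x^2 + 929.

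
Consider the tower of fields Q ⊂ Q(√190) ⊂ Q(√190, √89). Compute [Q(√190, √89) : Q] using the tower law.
[Q(√190, √89) : Q] = 4

[Q(√190):Q] = 2 (min poly x^2 - 190, irreducible since 190 is squarefree > 1). For the top step, suppose √89 ∈ Q(√190), say √89 = c + d√190 with c, d ∈ Q. Squaring: 89 = c^2 + 190d^2 + 2cd√190. Since √190 ∉ Q this forces 2cd = 0. If d = 0 then √89 = c ∈ Q, contradicting 89 squarefree > 1. If c = 0 then 89 = 190d^2, so 190·89 = (190d)^2 is a perfect square in Q — but 190·89 = 16910 is not a perfect square (since 190 and 89 are distinct squarefree integers). Contradiction. Hence √89 ∉ Q(√190), so x^2 - 89 stays irreducible over Q(√190) and [Q(√190, √89) : Q(√190)] = 2. By the tower law, [Q(√190, √89) : Q] = 2 · 2 = 4.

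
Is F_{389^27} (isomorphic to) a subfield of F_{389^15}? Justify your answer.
No: F_{389^27} is not a subfield of F_{389^15}

F_{p^m} embeds in F_{p^n} iff m | n. Here 27 ∤ 15 (since 15 = 0·27 + 15 with remainder 15 ≠ 0), so F_{389^27} is not a subfield of F_{389^15}. Equivalently: if it were, the tower law would give 27 = [F_{389^27}:F_389] dividing [F_{389^15}:F_389] = 15, contradiction.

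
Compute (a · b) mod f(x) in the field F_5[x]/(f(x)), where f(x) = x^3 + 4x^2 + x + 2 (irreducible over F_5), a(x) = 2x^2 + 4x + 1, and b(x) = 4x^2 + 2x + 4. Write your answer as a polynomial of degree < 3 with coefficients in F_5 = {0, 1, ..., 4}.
a · b ≡ 4x + 3 (mod f(x))

Multiply in F_5[x]: a(x)·b(x) = (2x^2 + 4x + 1)·(4x^2 + 2x + 4) = 3x^4 + 3x + 4. This has degree ≥ 3, so divide by f(x) over F_5: 3x^4 + 3x + 4 = (3x + 3)·(x^3 + 4x^2 + x + 2) + (4x + 3). Hence a·b ≡ 4x + 3 (mod f). (F_5[x]/(f) is a field with 5^3 = 125 elements since f is irreducible of degree 3.)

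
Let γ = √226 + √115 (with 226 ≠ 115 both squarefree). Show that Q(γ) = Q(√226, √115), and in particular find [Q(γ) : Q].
[Q(γ) : Q] = 4 (equivalently, Q(γ) = Q(√226, √115))

Obviously Q(γ) ⊆ Q(√226, √115), and [Q(√226, √115):Q] = 4 (since 226, 115 are distinct squarefree integers > 1 with 25990 not a perfect square). To show equality we compute the minimal polynomial of γ. From γ = √226 + √115: γ^2 = 226 + 2√(25990) + 115 = 341 + 2√(25990), so γ^2 - 341 = 2√(25990); squaring, (γ^2 - 341)^2 = 4·25990, i.e. γ^4 - 682γ^2 + 116281 - 103960 = 0, i.e. γ^4 - 682γ^2 + 12321 = 0. So γ is a root of x^4 - 682x^2 + 12321. This polynomial is irreducible over Q: it has no rational root (each ±√226 ± √115 is irrational), and any factorization into two quadratics over Q would force √(25990) ∈ Q (pairing opposite roots) or √226, √115 ∈ Q (other pairings), all impossible. Hence [Q(γ):Q] = 4 = [Q(√226, √115):Q], so Q(γ) = Q(√226, √115).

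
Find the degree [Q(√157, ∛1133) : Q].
[Q(√157, ∛1133) : Q] = 6

Let L = Q(√157, ∛1133). Since Q(√157) ⊂ L and [Q(√157):Q] = 2, the tower law gives 2 | [L:Q]. Likewise Q(∛1133) ⊂ L with [Q(∛1133):Q] = 3 (because 1133 is not a perfect cube), so 3 | [L:Q]. As gcd(2,3) = 1, [L:Q] is divisible by 6. Conversely L is generated over Q by √157 and ∛1133, so [L:Q] ≤ 2·3 = 6. Therefore [Q(√157, ∛1133) : Q] = 6.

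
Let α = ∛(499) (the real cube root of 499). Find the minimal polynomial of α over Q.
m_α(x) = x^3 - 499

α satisfies α^3 = 499, so x^3 - 499 annihilates α. By the rational root test, a rational root p/q (in lowest terms) of x^3 - 499 would satisfy p^3 = 499 q^3, forcing q = 1 and p^3 = 499; but 499 is not a perfect cube, contradiction. A monic cubic over Q with no rational root is irreducible (any nontrivial factorization would include a linear factor). Hence x^3 - 499 is the minimal polynomial of α, and in particular [Q(α):Q] = 3.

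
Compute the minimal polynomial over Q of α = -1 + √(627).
m_α(x) = x^2 + 2x - 626

From α + 1 = √(627), squaring gives (α + 1)^2 = 627, i.e. α^2 + 2α + 1 = 627, so α^2 + 2α - 626 = 0. The discriminant of x^2 + 2x - 626 is (2)^2 - 4·(-626) = 4 + 2504 = 2508, and 4·(627) is not a perfect square in Q since 627 is squarefree and ≠ 1. Hence x^2 + 2x - 626 is irreducible over Q and is the minimal polynomial of α.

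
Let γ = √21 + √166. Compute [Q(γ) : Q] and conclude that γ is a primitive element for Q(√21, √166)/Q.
[Q(γ) : Q] = 4 (equivalently, Q(γ) = Q(√21, √166))

Obviously Q(γ) ⊆ Q(√21, √166), and [Q(√21, √166):Q] = 4 (since 21, 166 are distinct squarefree integers > 1 with 3486 not a perfect square). To show equality we compute the minimal polynomial of γ. From γ = √21 + √166: γ^2 = 21 + 2√(3486) + 166 = 187 + 2√(3486), so γ^2 - 187 = 2√(3486); squaring, (γ^2 - 187)^2 = 4·3486, i.e. γ^4 - 374γ^2 + 34969 - 13944 = 0, i.e. γ^4 - 374γ^2 + 21025 = 0. So γ is a root of x^4 - 374x^2 + 21025. This polynomial is irreducible over Q: it has no rational root (each ±√21 ± √166 is irrational), and any factorization into two quadratics over Q would force √(3486) ∈ Q (pairing opposite roots) or √21, √166 ∈ Q (other pairings), all impossible. Hence [Q(γ):Q] = 4 = [Q(√21, √166):Q], so Q(γ) = Q(√21, √166).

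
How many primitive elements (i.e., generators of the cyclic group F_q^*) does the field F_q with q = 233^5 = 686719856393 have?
There are φ(686719856392) = 320825736000 primitive elements

F_q^* is cyclic of order q - 1 = 686719856392. A cyclic group of order m has exactly φ(m) generators. Here m = 686719856392 = 2^3 · 29 · 31 · 95483851, so the number of primitive elements is φ(686719856392) = 320825736000.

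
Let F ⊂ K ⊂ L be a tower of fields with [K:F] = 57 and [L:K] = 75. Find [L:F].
[L:F] = 4275

The tower law says that for any tower of field extensions F ⊂ K ⊂ L with finite degrees, [L:F] = [L:K] · [K:F]. Here this gives [L:F] = 75 · 57 = 4275.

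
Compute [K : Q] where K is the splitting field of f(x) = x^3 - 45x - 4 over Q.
[K : Q] = 6

By the rational root test, any rational root of the monic integer polynomial f(x) = x^3 - 45x - 4 must be an integer dividing the constant term -4, i.e. one of ±{1, 2, 4}. Evaluating: f(1) = -48, f(-1) = 40, f(2) = -86, f(-2) = 78, f(4) = -120, f(-4) = 112; none is 0, so f has no rational root and is therefore irreducible over Q (a cubic with no linear factor over a field is irreducible). For an irreducible cubic, the Galois group is A_3 or S_3 according as the discriminant disc(f) = -4a^3 - 27b^2 = -4·(-45)^3 - 27·(-4)^2 = 364068 is or is not a square in Q. Here disc(f) = 364068 is not a perfect square in Q, so the Galois group of f over Q is not contained in A_3 and must be all of S_3. The splitting field has degree |S_3| = 6 over Q, so [K : Q] = 6.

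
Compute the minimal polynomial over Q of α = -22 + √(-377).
m_α(x) = x^2 + 44x + 861

From α + 22 = √(-377), squaring gives (α + 22)^2 = -377, i.e. α^2 + 44α + 484 = -377, so α^2 + 44α + 861 = 0. The discriminant of x^2 + 44x + 861 is (44)^2 - 4·(861) = 1936 - 3444 = -1508, and 4·(-377) is not a perfect square in Q since -377 is squarefree and ≠ 1. Hence x^2 + 44x + 861 is irreducible over Q and is the minimal polynomial of α.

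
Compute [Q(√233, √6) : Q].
[Q(√233, √6) : Q] = 4

[Q(√233):Q] = 2 (min poly x^2 - 233, irreducible since 233 is squarefree > 1). For the top step, suppose √6 ∈ Q(√233), say √6 = c + d√233 with c, d ∈ Q. Squaring: 6 = c^2 + 233d^2 + 2cd√233. Since √233 ∉ Q this forces 2cd = 0. If d = 0 then √6 = c ∈ Q, contradicting 6 squarefree > 1. If c = 0 then 6 = 233d^2, so 233·6 = (233d)^2 is a perfect square in Q — but 233·6 = 1398 is not a perfect square (since 233 and 6 are distinct squarefree integers). Contradiction. Hence √6 ∉ Q(√233), so x^2 - 6 stays irreducible over Q(√233) and [Q(√233, √6) : Q(√233)] = 2. By the tower law, [Q(√233, √6) : Q] = 2 · 2 = 4.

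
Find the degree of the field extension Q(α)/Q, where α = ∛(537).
[Q(α):Q] = 3

The minimal polynomial of α is x^3 - 537, irreducible over Q since 537 is not a perfect cube (so x^3 - 537 has no rational root). Hence [Q(α):Q] = deg(m_α) = 3.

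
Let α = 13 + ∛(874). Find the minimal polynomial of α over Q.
m_α(x) = x^3 - 39x^2 + 507x - 3071

Set β = α - 13 = ∛(874), so β^3 = 874. Then (α - 13)^3 - 874 = 0, i.e. α is a root of g(x) = (x - 13)^3 - 874 = x^3 - 39x^2 + 507x - 3071. Since g(x) = h(x - 13) where h(x) = x^3 - 874, and h is irreducible over Q (because 874 is not a perfect cube, so h has no rational root, and a monic cubic with no rational root is irreducible), g is also irreducible (irreducibility is preserved under the substitution x → x - 13). Hence m_α(x) = x^3 - 39x^2 + 507x - 3071.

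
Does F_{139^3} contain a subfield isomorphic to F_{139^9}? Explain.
No: F_{139^9} is not a subfield of F_{139^3}

F_{p^m} embeds in F_{p^n} iff m | n. Here 9 ∤ 3 (since 3 = 0·9 + 3 with remainder 3 ≠ 0), so F_{139^9} is not a subfield of F_{139^3}. Equivalently: if it were, the tower law would give 9 = [F_{139^9}:F_139] dividing [F_{139^3}:F_139] = 3, contradiction.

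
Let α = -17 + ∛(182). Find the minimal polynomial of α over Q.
m_α(x) = x^3 + 51x^2 + 867x + 4731

Set β = α + 17 = ∛(182), so β^3 = 182. Then (α + 17)^3 - 182 = 0, i.e. α is a root of g(x) = (x + 17)^3 - 182 = x^3 + 51x^2 + 867x + 4731. Since g(x) = h(x + 17) where h(x) = x^3 - 182, and h is irreducible over Q (because 182 is not a perfect cube, so h has no rational root, and a monic cubic with no rational root is irreducible), g is also irreducible (irreducibility is preserved under the substitution x → x + 17). Hence m_α(x) = x^3 + 51x^2 + 867x + 4731.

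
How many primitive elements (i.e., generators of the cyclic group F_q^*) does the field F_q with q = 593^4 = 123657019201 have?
There are φ(123657019200) = 26873856000 primitive elements

F_q^* is cyclic of order q - 1 = 123657019200. A cyclic group of order m has exactly φ(m) generators. Here m = 123657019200 = 2^6 · 3^3 · 5^2 · 11 · 13 · 37 · 541, so the number of primitive elements is φ(123657019200) = 26873856000.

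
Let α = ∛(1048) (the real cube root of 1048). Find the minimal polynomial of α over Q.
m_α(x) = x^3 - 1048

α satisfies α^3 = 1048, so x^3 - 1048 annihilates α. By the rational root test, a rational root p/q (in lowest terms) of x^3 - 1048 would satisfy p^3 = 1048 q^3, forcing q = 1 and p^3 = 1048; but 1048 is not a perfect cube, contradiction. A monic cubic over Q with no rational root is irreducible (any nontrivial factorization would include a linear factor). Hence x^3 - 1048 is the minimal polynomial of α, and in particular [Q(α):Q] = 3.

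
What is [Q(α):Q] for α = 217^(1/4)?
[Q(α):Q] = 4

α is a root of x^4 - 217. By Eisenstein's criterion at the prime p = 7 (which divides the constant term 217 but p^2 = 49 does not, since 217 is squarefree), x^4 - 217 is irreducible over Q. Hence [Q(α):Q] = 4.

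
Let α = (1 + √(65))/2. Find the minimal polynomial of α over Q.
m_α(x) = x^2 - x - 16

From 2α - 1 = √(65), squaring gives (2α - 1)^2 = 65, i.e. 4α^2 - 4α + 1 = 65, so α^2 - α + (1 - 65)/4 = 0. Since 65 ≡ 1 (mod 4), (1 - 65)/4 = -16 ∈ Z. The polynomial x^2 - x - 16 has discriminant 1 - 4·(-16) = 65, which is not a perfect square in Q (d = 65 is squarefree and ≠ 1), so x^2 - x - 16 is irreducible over Q. It is the minimal polynomial of α.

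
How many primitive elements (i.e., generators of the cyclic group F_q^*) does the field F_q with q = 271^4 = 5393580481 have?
There are φ(5393580480) = 1353646080 primitive elements

F_q^* is cyclic of order q - 1 = 5393580480. A cyclic group of order m has exactly φ(m) generators. Here m = 5393580480 = 2^6 · 3^3 · 5 · 17 · 36721, so the number of primitive elements is φ(5393580480) = 1353646080.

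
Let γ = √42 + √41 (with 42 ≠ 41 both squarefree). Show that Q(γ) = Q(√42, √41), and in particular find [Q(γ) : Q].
[Q(γ) : Q] = 4 (equivalently, Q(γ) = Q(√42, √41))

Obviously Q(γ) ⊆ Q(√42, √41), and [Q(√42, √41):Q] = 4 (since 42, 41 are distinct squarefree integers > 1 with 1722 not a perfect square). To show equality we compute the minimal polynomial of γ. From γ = √42 + √41: γ^2 = 42 + 2√(1722) + 41 = 83 + 2√(1722), so γ^2 - 83 = 2√(1722); squaring, (γ^2 - 83)^2 = 4·1722, i.e. γ^4 - 166γ^2 + 6889 - 6888 = 0, i.e. γ^4 - 166γ^2 + 1 = 0. So γ is a root of x^4 - 166x^2 + 1. This polynomial is irreducible over Q: it has no rational root (each ±√42 ± √41 is irrational), and any factorization into two quadratics over Q would force √(1722) ∈ Q (pairing opposite roots) or √42, √41 ∈ Q (other pairings), all impossible. Hence [Q(γ):Q] = 4 = [Q(√42, √41):Q], so Q(γ) = Q(√42, √41).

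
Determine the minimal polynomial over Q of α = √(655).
m_α(x) = x^2 - 655

α satisfies α^2 - 655 = 0, so x^2 - 655 annihilates α. Since d = 655 is squarefree and ≠ 1, it is not a perfect square in Q, so x^2 - 655 has no rational root and is therefore irreducible over Q (a degree-2 polynomial over a field is irreducible iff it has no root). Hence m_α(x) = x^2 - 655.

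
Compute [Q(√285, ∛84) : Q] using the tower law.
[Q(√285, ∛84) : Q] = 6

Let L = Q(√285, ∛84). Since Q(√285) ⊂ L and [Q(√285):Q] = 2, the tower law gives 2 | [L:Q]. Likewise Q(∛84) ⊂ L with [Q(∛84):Q] = 3 (because 84 is not a perfect cube), so 3 | [L:Q]. As gcd(2,3) = 1, [L:Q] is divisible by 6. Conversely L is generated over Q by √285 and ∛84, so [L:Q] ≤ 2·3 = 6. Therefore [Q(√285, ∛84) : Q] = 6.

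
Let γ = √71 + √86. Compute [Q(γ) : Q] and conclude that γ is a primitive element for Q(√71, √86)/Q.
[Q(γ) : Q] = 4 (equivalently, Q(γ) = Q(√71, √86))

Obviously Q(γ) ⊆ Q(√71, √86), and [Q(√71, √86):Q] = 4 (since 71, 86 are distinct squarefree integers > 1 with 6106 not a perfect square). To show equality we compute the minimal polynomial of γ. From γ = √71 + √86: γ^2 = 71 + 2√(6106) + 86 = 157 + 2√(6106), so γ^2 - 157 = 2√(6106); squaring, (γ^2 - 157)^2 = 4·6106, i.e. γ^4 - 314γ^2 + 24649 - 24424 = 0, i.e. γ^4 - 314γ^2 + 225 = 0. So γ is a root of x^4 - 314x^2 + 225. This polynomial is irreducible over Q: it has no rational root (each ±√71 ± √86 is irrational), and any factorization into two quadratics over Q would force √(6106) ∈ Q (pairing opposite roots) or √71, √86 ∈ Q (other pairings), all impossible. Hence [Q(γ):Q] = 4 = [Q(√71, √86):Q], so Q(γ) = Q(√71, √86).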